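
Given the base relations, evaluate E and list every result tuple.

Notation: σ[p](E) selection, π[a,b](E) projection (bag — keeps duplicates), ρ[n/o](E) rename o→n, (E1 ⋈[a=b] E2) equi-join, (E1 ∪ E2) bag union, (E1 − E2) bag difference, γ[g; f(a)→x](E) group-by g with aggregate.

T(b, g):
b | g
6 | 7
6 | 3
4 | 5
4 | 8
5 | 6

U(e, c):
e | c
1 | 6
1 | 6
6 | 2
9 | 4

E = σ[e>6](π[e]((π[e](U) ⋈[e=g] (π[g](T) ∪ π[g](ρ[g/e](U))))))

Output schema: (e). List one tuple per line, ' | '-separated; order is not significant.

Row counts bottom-up:
  U → 4
  π[e](U) → 4
  T → 5
  π[g](T) → 5
  U → 4
  ρ[g/e](U) → 4
  π[g](ρ[g/e](U)) → 4
  (π[g](T) ∪ π[g](ρ[g/e](U))) → 9
  (π[e](U) ⋈[e=g] (π[g](T) ∪ π[g](ρ[g/e](U)))) → 7
  π[e]((π[e](U) ⋈[e=g] (π[g](T) ∪ π[g](ρ[g/e](U))))) → 7
  σ[e>6](π[e]((π[e](U) ⋈[e=g] (π[g](T) ∪ π[g](ρ[g/e](U)))))) → 1

== RESULT ==
e
9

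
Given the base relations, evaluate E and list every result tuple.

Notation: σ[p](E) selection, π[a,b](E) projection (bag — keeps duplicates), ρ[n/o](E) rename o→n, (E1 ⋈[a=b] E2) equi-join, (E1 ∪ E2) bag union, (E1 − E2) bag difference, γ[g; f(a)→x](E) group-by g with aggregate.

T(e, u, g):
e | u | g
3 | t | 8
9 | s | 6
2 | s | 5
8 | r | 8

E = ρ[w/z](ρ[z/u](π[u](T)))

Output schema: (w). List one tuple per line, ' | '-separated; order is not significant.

Per-node cardinality:
  T → 4
  π[u](T) → 4
  ρ[z/u](π[u](T)) → 4
  ρ[w/z](ρ[z/u](π[u](T))) → 4

== RESULT ==
w
r
s
s
t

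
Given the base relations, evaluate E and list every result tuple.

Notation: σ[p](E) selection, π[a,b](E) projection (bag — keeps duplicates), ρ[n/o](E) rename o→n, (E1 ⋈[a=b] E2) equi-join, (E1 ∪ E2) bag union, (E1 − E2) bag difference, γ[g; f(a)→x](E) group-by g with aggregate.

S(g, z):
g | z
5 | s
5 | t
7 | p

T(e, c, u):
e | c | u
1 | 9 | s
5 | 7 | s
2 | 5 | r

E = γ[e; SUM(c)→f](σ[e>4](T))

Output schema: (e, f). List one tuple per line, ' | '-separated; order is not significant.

Per-node cardinality:
  T → 3
  σ[e>4](T) → 1
  γ[e; SUM(c)→f](σ[e>4](T)) → 1

== RESULT ==
e | f
5 | 7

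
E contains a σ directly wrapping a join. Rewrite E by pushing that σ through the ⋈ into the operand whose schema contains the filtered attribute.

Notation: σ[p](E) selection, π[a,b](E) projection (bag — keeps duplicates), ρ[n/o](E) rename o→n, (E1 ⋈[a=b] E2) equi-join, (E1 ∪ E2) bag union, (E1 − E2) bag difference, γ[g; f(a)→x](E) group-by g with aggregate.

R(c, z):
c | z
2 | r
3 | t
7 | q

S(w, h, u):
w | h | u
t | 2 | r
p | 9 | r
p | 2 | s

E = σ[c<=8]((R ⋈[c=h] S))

σ filters on c, owned by the left side.
E' = (σ[c<=8](R) ⋈[c=h] S)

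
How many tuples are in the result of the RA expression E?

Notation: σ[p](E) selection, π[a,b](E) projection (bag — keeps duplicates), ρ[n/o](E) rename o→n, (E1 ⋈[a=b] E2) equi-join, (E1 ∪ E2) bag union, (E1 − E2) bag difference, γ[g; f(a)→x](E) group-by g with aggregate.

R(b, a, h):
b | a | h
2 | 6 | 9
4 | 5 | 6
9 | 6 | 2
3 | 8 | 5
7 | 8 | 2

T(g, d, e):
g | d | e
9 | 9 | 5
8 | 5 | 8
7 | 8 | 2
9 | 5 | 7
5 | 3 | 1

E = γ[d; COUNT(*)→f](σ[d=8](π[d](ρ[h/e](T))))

Subexpression sizes:
  T → 5
  ρ[h/e](T) → 5
  π[d](ρ[h/e](T)) → 5
  σ[d=8](π[d](ρ[h/e](T))) → 1
  γ[d; COUNT(*)→f](σ[d=8](π[d](ρ[h/e](T)))) → 1

|E| = 1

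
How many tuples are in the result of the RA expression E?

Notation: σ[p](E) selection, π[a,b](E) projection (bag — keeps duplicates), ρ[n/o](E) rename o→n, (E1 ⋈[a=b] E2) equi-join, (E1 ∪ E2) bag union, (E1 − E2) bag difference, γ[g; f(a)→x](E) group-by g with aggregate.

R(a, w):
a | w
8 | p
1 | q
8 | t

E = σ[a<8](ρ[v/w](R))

Subexpression sizes:
  R → 3
  ρ[v/w](R) → 3
  σ[a<8](ρ[v/w](R)) → 1

|E| = 1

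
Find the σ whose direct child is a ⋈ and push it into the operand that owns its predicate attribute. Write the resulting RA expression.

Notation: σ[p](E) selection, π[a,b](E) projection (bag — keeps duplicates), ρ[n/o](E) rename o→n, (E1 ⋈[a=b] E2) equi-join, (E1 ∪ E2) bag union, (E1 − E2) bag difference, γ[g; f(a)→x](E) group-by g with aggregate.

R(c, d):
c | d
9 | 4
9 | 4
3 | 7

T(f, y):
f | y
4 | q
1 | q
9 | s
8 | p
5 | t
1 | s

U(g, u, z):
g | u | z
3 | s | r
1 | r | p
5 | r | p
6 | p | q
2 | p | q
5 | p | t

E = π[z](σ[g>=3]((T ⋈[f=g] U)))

σ filters on g, owned by the right side.
E' = π[z]((T ⋈[f=g] σ[g>=3](U)))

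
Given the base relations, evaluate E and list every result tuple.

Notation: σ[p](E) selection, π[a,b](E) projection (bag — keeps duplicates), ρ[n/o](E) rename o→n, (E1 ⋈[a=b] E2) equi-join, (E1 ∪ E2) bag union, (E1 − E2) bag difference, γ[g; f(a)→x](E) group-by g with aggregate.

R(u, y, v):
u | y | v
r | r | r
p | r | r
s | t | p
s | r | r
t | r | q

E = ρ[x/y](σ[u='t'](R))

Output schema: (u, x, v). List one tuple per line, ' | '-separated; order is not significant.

Stepwise |·|:
  R → 5
  σ[u='t'](R) → 1
  ρ[x/y](σ[u='t'](R)) → 1

== RESULT ==
u | x | v
t | r | q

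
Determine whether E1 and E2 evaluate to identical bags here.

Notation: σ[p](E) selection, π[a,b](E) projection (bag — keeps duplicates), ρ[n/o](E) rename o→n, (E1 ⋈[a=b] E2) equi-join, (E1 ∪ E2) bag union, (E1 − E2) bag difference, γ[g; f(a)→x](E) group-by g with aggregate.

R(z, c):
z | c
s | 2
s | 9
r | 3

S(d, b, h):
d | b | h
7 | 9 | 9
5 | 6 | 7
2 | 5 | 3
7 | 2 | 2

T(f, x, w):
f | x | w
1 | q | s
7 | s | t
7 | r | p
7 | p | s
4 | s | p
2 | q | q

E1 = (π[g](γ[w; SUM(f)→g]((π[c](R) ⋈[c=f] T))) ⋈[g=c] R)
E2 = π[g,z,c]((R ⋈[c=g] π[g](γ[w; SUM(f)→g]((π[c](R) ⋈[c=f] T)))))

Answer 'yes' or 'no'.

E1 subexpression sizes:
  R → 3
  π[c](R) → 3
  T → 6
  (π[c](R) ⋈[c=f] T) → 1
  γ[w; SUM(f)→g]((π[c](R) ⋈[c=f] T)) → 1
  π[g](γ[w; SUM(f)→g]((π[c](R) ⋈[c=f] T))) → 1
  R → 3
  (π[g](γ[w; SUM(f)→g]((π[c](R) ⋈[c=f] T))) ⋈[g=c] R) → 1
E2 subexpression sizes:
  R → 3
  R → 3
  π[c](R) → 3
  T → 6
  (π[c](R) ⋈[c=f] T) → 1
  γ[w; SUM(f)→g]((π[c](R) ⋈[c=f] T)) → 1
  π[g](γ[w; SUM(f)→g]((π[c](R) ⋈[c=f] T))) → 1
  (R ⋈[c=g] π[g](γ[w; SUM(f)→g]((π[c](R) ⋈[c=f] T)))) → 1
  π[g,z,c]((R ⋈[c=g] π[g](γ[w; SUM(f)→g]((π[c](R) ⋈[c=f] T))))) → 1

E1 and E2 produce the same multiset:
g | z | c
2 | s | 2

yes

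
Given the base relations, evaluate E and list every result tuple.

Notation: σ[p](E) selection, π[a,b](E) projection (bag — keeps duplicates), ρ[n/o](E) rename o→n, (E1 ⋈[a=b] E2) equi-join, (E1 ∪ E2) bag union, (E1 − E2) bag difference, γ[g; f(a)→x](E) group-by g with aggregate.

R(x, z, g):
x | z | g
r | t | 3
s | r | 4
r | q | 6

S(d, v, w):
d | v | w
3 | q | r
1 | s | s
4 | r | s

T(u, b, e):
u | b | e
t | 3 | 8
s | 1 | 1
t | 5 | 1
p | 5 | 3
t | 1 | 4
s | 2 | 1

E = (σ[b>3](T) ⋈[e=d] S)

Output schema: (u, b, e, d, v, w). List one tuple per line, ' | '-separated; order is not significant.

Per-node cardinality:
  T → 6
  σ[b>3](T) → 2
  S → 3
  (σ[b>3](T) ⋈[e=d] S) → 2

== RESULT ==
u | b | e | d | v | w
p | 5 | 3 | 3 | q | r
t | 5 | 1 | 1 | s | s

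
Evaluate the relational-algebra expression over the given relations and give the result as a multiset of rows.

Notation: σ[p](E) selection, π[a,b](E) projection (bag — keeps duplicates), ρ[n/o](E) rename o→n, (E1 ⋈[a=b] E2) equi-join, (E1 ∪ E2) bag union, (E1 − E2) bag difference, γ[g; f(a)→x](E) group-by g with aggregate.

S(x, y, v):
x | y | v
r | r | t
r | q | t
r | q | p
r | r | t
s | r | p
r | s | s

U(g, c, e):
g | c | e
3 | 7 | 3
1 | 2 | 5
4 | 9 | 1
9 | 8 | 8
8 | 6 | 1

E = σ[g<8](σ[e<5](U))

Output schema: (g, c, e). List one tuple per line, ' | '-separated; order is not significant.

Stepwise |·|:
  U → 5
  σ[e<5](U) → 3
  σ[g<8](σ[e<5](U)) → 2

== RESULT ==
g | c | e
3 | 7 | 3
4 | 9 | 1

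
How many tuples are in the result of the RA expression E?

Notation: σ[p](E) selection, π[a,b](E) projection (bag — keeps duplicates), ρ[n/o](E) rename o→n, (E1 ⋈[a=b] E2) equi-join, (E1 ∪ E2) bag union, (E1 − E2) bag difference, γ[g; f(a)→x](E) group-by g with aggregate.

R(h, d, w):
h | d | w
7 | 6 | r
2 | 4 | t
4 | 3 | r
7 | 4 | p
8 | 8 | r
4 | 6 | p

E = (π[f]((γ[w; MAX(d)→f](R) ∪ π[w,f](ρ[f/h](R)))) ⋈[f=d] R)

Subexpression sizes:
  R → 6
  γ[w; MAX(d)→f](R) → 3
  R → 6
  ρ[f/h](R) → 6
  π[w,f](ρ[f/h](R)) → 6
  (γ[w; MAX(d)→f](R) ∪ π[w,f](ρ[f/h](R))) → 9
  π[f]((γ[w; MAX(d)→f](R) ∪ π[w,f](ρ[f/h](R)))) → 9
  R → 6
  (π[f]((γ[w; MAX(d)→f](R) ∪ π[w,f](ρ[f/h](R)))) ⋈[f=d] R) → 10

|E| = 10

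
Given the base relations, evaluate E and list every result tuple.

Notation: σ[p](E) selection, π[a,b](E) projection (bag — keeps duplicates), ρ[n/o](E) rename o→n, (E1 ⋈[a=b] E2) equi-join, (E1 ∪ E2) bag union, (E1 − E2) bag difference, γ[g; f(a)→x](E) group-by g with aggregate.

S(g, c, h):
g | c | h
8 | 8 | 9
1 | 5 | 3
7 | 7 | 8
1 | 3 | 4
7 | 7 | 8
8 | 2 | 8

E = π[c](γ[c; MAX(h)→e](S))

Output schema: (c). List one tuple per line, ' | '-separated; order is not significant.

Row counts bottom-up:
  S → 6
  γ[c; MAX(h)→e](S) → 5
  π[c](γ[c; MAX(h)→e](S)) → 5

== RESULT ==
c
2
3
5
7
8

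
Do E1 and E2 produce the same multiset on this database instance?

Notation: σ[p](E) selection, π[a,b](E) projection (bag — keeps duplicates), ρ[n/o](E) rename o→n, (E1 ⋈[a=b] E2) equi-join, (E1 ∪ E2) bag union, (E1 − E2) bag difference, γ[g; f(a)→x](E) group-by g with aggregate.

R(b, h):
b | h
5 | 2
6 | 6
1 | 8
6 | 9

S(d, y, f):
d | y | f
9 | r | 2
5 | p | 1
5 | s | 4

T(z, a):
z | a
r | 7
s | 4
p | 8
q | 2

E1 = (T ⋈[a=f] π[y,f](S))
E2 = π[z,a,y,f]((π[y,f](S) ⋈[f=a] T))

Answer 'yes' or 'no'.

E1 per-node cardinality:
  T → 4
  S → 3
  π[y,f](S) → 3
  (T ⋈[a=f] π[y,f](S)) → 2
E2 per-node cardinality:
  S → 3
  π[y,f](S) → 3
  T → 4
  (π[y,f](S) ⋈[f=a] T) → 2
  π[z,a,y,f]((π[y,f](S) ⋈[f=a] T)) → 2

E1 and E2 produce the same multiset:
z | a | y | f
q | 2 | r | 2
s | 4 | s | 4

yes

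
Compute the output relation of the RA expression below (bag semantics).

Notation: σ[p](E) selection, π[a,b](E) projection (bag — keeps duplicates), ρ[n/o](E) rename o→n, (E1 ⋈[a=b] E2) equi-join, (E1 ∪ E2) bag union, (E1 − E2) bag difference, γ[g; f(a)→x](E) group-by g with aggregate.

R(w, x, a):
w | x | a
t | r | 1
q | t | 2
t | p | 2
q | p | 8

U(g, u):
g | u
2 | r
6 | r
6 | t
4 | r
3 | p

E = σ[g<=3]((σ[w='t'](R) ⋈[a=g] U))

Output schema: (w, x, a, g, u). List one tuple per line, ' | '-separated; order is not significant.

Stepwise |·|:
  R → 4
  σ[w='t'](R) → 2
  U → 5
  (σ[w='t'](R) ⋈[a=g] U) → 1
  σ[g<=3]((σ[w='t'](R) ⋈[a=g] U)) → 1

== RESULT ==
w | x | a | g | u
t | p | 2 | 2 | r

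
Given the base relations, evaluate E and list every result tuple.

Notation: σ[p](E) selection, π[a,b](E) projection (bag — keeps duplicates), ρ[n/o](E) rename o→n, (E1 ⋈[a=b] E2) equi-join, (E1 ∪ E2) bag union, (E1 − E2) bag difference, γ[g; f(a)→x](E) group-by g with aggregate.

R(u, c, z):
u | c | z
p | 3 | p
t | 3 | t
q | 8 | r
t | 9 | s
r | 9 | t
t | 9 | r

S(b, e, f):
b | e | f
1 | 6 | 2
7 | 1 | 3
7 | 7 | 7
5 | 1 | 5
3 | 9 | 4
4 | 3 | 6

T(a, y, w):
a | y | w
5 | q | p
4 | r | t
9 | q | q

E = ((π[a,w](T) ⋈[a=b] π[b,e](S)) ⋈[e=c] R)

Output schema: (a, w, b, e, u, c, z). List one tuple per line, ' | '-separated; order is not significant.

Per-node cardinality:
  T → 3
  π[a,w](T) → 3
  S → 6
  π[b,e](S) → 6
  (π[a,w](T) ⋈[a=b] π[b,e](S)) → 2
  R → 6
  ((π[a,w](T) ⋈[a=b] π[b,e](S)) ⋈[e=c] R) → 2

== RESULT ==
a | w | b | e | u | c | z
4 | t | 4 | 3 | p | 3 | p
4 | t | 4 | 3 | t | 3 | t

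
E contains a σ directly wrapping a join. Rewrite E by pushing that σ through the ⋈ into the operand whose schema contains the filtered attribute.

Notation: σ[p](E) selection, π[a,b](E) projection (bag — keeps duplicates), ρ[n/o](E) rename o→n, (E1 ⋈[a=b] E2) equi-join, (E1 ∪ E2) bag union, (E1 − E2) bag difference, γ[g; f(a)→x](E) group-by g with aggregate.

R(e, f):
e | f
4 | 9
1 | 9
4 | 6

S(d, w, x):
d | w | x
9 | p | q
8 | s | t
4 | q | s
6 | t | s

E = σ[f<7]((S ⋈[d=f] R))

σ filters on f, owned by the right side.
E' = (S ⋈[d=f] σ[f<7](R))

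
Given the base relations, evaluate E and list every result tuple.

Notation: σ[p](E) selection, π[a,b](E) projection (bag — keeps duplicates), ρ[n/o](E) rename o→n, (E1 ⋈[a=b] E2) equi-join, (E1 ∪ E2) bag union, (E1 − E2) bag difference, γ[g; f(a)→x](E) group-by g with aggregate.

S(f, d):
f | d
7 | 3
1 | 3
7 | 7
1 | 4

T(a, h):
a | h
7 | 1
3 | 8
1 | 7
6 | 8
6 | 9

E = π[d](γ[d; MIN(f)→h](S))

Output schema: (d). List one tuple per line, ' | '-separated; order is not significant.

Subexpression sizes:
  S → 4
  γ[d; MIN(f)→h](S) → 3
  π[d](γ[d; MIN(f)→h](S)) → 3

== RESULT ==
d
3
4
7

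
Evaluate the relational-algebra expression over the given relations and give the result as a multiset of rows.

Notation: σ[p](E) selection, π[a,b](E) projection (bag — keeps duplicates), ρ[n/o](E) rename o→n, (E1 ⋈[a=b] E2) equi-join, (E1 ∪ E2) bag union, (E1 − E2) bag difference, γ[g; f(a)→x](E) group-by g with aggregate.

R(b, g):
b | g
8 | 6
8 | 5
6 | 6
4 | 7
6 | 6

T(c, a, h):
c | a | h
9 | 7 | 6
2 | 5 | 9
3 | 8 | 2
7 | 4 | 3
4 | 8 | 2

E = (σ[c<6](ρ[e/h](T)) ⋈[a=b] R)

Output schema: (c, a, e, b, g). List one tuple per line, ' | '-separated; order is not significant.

Row counts bottom-up:
  T → 5
  ρ[e/h](T) → 5
  σ[c<6](ρ[e/h](T)) → 3
  R → 5
  (σ[c<6](ρ[e/h](T)) ⋈[a=b] R) → 4

== RESULT ==
c | a | e | b | g
3 | 8 | 2 | 8 | 5
3 | 8 | 2 | 8 | 6
4 | 8 | 2 | 8 | 5
4 | 8 | 2 | 8 | 6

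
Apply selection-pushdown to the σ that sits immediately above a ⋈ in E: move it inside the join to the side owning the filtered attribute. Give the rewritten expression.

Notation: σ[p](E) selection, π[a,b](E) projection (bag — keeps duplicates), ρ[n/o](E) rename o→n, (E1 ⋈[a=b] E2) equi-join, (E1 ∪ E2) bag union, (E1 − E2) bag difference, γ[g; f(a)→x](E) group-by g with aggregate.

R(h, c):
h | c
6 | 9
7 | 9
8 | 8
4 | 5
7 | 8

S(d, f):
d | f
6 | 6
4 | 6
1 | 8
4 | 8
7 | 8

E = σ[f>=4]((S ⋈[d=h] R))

σ filters on f, owned by the left side.
E' = (σ[f>=4](S) ⋈[d=h] R)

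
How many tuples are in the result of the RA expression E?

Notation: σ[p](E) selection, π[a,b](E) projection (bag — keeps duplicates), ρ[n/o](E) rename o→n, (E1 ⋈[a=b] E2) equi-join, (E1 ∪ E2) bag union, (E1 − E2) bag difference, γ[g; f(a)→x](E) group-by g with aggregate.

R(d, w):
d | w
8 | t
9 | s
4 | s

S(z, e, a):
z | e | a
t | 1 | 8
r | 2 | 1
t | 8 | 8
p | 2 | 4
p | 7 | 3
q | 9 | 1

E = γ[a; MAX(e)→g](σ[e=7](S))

Stepwise |·|:
  S → 6
  σ[e=7](S) → 1
  γ[a; MAX(e)→g](σ[e=7](S)) → 1

|E| = 1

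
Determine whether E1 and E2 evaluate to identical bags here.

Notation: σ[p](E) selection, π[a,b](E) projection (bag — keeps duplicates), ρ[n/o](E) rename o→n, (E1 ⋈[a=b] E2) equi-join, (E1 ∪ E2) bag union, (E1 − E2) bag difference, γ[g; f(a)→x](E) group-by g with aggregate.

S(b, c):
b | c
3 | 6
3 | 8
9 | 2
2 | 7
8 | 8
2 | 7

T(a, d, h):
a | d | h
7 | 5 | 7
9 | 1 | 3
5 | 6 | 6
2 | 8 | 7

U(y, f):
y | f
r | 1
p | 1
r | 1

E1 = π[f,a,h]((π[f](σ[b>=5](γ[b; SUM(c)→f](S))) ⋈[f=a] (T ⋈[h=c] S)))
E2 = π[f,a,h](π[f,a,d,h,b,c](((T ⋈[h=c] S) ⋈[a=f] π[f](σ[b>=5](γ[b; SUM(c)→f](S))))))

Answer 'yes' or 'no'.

E1 per-node cardinality:
  S → 6
  γ[b; SUM(c)→f](S) → 4
  σ[b>=5](γ[b; SUM(c)→f](S)) → 2
  π[f](σ[b>=5](γ[b; SUM(c)→f](S))) → 2
  T → 4
  S → 6
  (T ⋈[h=c] S) → 5
  (π[f](σ[b>=5](γ[b; SUM(c)→f](S))) ⋈[f=a] (T ⋈[h=c] S)) → 2
  π[f,a,h]((π[f](σ[b>=5](γ[b; SUM(c)→f](S))) ⋈[f=a] (T ⋈[h=c] S))) → 2
E2 per-node cardinality:
  T → 4
  S → 6
  (T ⋈[h=c] S) → 5
  S → 6
  γ[b; SUM(c)→f](S) → 4
  σ[b>=5](γ[b; SUM(c)→f](S)) → 2
  π[f](σ[b>=5](γ[b; SUM(c)→f](S))) → 2
  ((T ⋈[h=c] S) ⋈[a=f] π[f](σ[b>=5](γ[b; SUM(c)→f](S)))) → 2
  π[f,a,d,h,b,c](((T ⋈[h=c] S) ⋈[a=f] π[f](σ[b>=5](γ[b; SUM(c)→f](S))))) → 2
  π[f,a,h](π[f,a,d,h,b,c](((T ⋈[h=c] S) ⋈[a=f] π[f](σ[b>=5](γ[b; SUM(c)→f](S)))))) → 2

E1 and E2 produce the same multiset:
f | a | h
2 | 2 | 7
2 | 2 | 7

yes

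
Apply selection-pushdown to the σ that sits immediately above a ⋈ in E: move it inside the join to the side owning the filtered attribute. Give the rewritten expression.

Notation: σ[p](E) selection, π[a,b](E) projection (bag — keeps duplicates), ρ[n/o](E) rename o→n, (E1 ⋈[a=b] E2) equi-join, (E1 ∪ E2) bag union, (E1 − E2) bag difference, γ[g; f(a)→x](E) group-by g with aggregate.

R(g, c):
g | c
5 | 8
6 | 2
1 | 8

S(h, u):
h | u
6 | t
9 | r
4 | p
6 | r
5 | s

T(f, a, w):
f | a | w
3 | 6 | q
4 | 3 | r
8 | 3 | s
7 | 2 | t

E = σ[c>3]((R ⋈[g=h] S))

σ filters on c, owned by the left side.
E' = (σ[c>3](R) ⋈[g=h] S)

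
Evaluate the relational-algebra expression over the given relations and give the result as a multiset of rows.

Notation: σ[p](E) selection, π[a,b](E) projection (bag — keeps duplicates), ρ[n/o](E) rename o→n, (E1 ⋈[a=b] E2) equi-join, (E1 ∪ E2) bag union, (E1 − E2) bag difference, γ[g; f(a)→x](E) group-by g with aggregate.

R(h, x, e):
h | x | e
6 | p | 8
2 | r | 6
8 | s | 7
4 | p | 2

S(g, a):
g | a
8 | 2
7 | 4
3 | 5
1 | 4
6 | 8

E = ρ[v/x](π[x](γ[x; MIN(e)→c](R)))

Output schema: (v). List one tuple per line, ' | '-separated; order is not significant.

Per-node cardinality:
  R → 4
  γ[x; MIN(e)→c](R) → 3
  π[x](γ[x; MIN(e)→c](R)) → 3
  ρ[v/x](π[x](γ[x; MIN(e)→c](R))) → 3

== RESULT ==
v
p
r
s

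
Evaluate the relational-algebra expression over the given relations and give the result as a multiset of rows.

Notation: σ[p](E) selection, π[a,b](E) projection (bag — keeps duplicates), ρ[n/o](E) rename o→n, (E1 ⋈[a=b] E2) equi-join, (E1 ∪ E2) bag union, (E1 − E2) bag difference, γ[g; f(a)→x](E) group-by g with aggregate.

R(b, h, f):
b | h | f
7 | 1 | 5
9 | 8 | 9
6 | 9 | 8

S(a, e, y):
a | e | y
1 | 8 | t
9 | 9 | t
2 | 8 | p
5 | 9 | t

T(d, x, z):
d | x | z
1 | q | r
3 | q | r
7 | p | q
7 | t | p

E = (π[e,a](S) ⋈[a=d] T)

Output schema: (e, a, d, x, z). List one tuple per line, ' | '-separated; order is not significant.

Subexpression sizes:
  S → 4
  π[e,a](S) → 4
  T → 4
  (π[e,a](S) ⋈[a=d] T) → 1

== RESULT ==
e | a | d | x | z
8 | 1 | 1 | q | r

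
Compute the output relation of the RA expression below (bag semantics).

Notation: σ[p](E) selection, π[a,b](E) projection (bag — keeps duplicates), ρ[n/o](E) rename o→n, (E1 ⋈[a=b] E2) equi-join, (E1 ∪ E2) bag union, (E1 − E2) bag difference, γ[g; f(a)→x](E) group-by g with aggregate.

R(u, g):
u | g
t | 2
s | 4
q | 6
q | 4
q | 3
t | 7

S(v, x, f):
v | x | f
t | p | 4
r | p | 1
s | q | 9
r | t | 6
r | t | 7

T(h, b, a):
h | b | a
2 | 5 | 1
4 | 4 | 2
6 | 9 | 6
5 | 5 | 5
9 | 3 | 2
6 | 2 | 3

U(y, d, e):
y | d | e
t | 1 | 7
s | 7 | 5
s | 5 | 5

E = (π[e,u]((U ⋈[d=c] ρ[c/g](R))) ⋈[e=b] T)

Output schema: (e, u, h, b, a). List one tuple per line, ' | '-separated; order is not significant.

Per-node cardinality:
  U → 3
  R → 6
  ρ[c/g](R) → 6
  (U ⋈[d=c] ρ[c/g](R)) → 1
  π[e,u]((U ⋈[d=c] ρ[c/g](R))) → 1
  T → 6
  (π[e,u]((U ⋈[d=c] ρ[c/g](R))) ⋈[e=b] T) → 2

== RESULT ==
e | u | h | b | a
5 | t | 2 | 5 | 1
5 | t | 5 | 5 | 5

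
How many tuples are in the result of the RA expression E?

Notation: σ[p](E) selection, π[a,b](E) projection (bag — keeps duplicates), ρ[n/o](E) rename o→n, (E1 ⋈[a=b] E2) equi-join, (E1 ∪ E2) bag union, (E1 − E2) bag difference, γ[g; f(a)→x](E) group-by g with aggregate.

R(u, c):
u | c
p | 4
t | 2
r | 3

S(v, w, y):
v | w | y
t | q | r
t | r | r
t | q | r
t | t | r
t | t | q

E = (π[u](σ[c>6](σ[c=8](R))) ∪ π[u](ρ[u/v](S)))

Row counts bottom-up:
  R → 3
  σ[c=8](R) → 0
  σ[c>6](σ[c=8](R)) → 0
  π[u](σ[c>6](σ[c=8](R))) → 0
  S → 5
  ρ[u/v](S) → 5
  π[u](ρ[u/v](S)) → 5
  (π[u](σ[c>6](σ[c=8](R))) ∪ π[u](ρ[u/v](S))) → 5

|E| = 5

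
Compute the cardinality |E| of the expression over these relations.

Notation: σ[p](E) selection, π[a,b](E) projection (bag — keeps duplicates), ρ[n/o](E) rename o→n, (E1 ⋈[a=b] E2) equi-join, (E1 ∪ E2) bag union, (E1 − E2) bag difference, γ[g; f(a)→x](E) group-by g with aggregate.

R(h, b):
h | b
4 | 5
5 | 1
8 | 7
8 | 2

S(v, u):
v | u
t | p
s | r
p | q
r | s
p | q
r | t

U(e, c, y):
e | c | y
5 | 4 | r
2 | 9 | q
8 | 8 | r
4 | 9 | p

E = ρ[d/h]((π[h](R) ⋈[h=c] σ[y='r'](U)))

Per-node cardinality:
  R → 4
  π[h](R) → 4
  U → 4
  σ[y='r'](U) → 2
  (π[h](R) ⋈[h=c] σ[y='r'](U)) → 3
  ρ[d/h]((π[h](R) ⋈[h=c] σ[y='r'](U))) → 3

|E| = 3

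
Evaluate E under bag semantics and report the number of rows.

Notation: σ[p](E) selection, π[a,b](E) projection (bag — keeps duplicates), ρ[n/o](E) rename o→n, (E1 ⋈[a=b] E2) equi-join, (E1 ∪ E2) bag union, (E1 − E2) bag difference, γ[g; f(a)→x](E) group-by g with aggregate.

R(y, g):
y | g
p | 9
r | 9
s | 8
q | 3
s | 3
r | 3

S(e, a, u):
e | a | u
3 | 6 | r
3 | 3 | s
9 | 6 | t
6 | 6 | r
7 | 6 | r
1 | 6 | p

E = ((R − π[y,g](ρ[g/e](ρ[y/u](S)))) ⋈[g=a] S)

Row counts bottom-up:
  R → 6
  S → 6
  ρ[y/u](S) → 6
  ρ[g/e](ρ[y/u](S)) → 6
  π[y,g](ρ[g/e](ρ[y/u](S))) → 6
  (R − π[y,g](ρ[g/e](ρ[y/u](S)))) → 4
  S → 6
  ((R − π[y,g](ρ[g/e](ρ[y/u](S)))) ⋈[g=a] S) → 1

|E| = 1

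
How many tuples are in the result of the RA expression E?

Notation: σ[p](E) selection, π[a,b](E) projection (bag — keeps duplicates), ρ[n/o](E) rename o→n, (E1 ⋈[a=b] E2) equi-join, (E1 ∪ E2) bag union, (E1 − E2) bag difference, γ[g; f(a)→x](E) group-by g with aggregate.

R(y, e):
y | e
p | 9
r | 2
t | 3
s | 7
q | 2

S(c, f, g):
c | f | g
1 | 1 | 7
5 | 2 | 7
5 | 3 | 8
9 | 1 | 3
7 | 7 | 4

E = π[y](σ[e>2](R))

Subexpression sizes:
  R → 5
  σ[e>2](R) → 3
  π[y](σ[e>2](R)) → 3

|E| = 3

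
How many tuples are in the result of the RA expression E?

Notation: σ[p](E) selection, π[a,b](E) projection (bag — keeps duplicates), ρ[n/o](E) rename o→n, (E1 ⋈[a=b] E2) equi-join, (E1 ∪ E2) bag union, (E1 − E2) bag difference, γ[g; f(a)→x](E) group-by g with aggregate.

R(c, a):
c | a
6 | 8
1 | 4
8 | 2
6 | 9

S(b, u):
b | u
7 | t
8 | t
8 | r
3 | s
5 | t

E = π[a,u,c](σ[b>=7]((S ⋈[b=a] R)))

Stepwise |·|:
  S → 5
  R → 4
  (S ⋈[b=a] R) → 2
  σ[b>=7]((S ⋈[b=a] R)) → 2
  π[a,u,c](σ[b>=7]((S ⋈[b=a] R))) → 2

|E| = 2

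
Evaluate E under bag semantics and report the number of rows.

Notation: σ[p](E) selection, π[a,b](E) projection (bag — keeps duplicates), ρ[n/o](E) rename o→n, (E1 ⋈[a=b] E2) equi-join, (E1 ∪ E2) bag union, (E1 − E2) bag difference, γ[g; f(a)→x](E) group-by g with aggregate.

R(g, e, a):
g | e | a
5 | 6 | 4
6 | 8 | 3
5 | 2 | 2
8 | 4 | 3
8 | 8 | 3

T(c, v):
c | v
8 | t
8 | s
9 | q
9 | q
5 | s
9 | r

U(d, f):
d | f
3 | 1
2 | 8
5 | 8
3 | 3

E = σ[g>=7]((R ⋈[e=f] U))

Subexpression sizes:
  R → 5
  U → 4
  (R ⋈[e=f] U) → 4
  σ[g>=7]((R ⋈[e=f] U)) → 2

|E| = 2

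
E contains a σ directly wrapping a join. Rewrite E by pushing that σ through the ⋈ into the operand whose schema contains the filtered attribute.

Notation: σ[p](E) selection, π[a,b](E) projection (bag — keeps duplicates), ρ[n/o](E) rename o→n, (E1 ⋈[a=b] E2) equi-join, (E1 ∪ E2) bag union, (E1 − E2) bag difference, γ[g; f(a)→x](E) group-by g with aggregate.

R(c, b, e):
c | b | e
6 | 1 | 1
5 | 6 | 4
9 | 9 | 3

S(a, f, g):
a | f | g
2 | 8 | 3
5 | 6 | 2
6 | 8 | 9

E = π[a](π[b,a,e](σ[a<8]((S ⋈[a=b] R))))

σ filters on a, owned by the left side.
E' = π[a](π[b,a,e]((σ[a<8](S) ⋈[a=b] R)))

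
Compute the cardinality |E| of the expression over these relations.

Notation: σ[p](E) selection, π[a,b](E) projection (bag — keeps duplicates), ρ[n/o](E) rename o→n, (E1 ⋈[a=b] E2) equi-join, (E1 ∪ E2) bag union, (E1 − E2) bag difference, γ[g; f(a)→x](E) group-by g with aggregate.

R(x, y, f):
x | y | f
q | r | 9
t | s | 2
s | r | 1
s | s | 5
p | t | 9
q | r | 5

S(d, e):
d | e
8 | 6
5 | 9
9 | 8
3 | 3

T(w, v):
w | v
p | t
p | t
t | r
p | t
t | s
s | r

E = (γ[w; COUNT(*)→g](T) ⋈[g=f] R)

Row counts bottom-up:
  T → 6
  γ[w; COUNT(*)→g](T) → 3
  R → 6
  (γ[w; COUNT(*)→g](T) ⋈[g=f] R) → 2

|E| = 2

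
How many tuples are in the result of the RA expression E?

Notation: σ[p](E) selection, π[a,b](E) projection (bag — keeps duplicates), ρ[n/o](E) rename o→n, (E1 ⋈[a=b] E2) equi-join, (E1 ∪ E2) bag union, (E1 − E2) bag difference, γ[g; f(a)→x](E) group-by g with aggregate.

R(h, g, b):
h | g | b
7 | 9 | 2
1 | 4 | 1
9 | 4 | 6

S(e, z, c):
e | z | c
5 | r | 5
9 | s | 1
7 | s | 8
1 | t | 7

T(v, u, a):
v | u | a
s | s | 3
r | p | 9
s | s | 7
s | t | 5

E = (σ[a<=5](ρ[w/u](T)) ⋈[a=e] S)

Row counts bottom-up:
  T → 4
  ρ[w/u](T) → 4
  σ[a<=5](ρ[w/u](T)) → 2
  S → 4
  (σ[a<=5](ρ[w/u](T)) ⋈[a=e] S) → 1

|E| = 1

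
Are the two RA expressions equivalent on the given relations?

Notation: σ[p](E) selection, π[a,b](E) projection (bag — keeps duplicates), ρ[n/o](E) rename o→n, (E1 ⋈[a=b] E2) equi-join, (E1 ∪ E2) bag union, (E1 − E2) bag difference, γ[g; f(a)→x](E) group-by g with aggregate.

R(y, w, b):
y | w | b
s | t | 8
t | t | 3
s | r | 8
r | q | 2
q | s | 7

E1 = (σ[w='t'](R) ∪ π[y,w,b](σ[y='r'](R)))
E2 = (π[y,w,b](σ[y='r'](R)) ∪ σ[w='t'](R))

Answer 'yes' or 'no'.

E1 per-node cardinality:
  R → 5
  σ[w='t'](R) → 2
  R → 5
  σ[y='r'](R) → 1
  π[y,w,b](σ[y='r'](R)) → 1
  (σ[w='t'](R) ∪ π[y,w,b](σ[y='r'](R))) → 3
E2 per-node cardinality:
  R → 5
  σ[y='r'](R) → 1
  π[y,w,b](σ[y='r'](R)) → 1
  R → 5
  σ[w='t'](R) → 2
  (π[y,w,b](σ[y='r'](R)) ∪ σ[w='t'](R)) → 3

E1 and E2 produce the same multiset:
y | w | b
r | q | 2
s | t | 8
t | t | 3

yes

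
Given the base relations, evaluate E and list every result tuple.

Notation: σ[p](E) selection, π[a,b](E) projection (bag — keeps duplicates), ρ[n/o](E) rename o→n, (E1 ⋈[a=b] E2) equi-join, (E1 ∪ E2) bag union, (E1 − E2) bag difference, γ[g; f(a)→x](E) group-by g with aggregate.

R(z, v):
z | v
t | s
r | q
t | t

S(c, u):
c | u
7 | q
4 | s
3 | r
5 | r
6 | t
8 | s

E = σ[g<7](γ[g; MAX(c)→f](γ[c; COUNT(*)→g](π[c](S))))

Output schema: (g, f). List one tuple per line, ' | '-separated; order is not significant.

Subexpression sizes:
  S → 6
  π[c](S) → 6
  γ[c; COUNT(*)→g](π[c](S)) → 6
  γ[g; MAX(c)→f](γ[c; COUNT(*)→g](π[c](S))) → 1
  σ[g<7](γ[g; MAX(c)→f](γ[c; COUNT(*)→g](π[c](S)))) → 1

== RESULT ==
g | f
1 | 8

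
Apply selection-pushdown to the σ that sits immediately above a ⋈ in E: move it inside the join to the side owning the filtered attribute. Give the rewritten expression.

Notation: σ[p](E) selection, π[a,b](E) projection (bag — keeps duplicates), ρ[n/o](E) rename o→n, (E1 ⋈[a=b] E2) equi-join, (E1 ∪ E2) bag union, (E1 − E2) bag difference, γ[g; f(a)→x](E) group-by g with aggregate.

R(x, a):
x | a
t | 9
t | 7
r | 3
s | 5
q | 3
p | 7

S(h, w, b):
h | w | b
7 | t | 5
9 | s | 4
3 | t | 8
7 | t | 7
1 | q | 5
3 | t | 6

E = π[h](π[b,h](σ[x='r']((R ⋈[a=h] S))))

σ filters on x, owned by the left side.
E' = π[h](π[b,h]((σ[x='r'](R) ⋈[a=h] S)))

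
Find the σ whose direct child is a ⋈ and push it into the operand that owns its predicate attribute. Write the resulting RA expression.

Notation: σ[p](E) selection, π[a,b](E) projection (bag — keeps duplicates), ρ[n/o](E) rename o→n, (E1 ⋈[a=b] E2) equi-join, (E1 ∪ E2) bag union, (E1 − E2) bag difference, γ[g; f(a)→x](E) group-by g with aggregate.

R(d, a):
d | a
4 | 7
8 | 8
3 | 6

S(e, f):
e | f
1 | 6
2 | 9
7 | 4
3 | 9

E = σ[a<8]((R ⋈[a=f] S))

σ filters on a, owned by the left side.
E' = (σ[a<8](R) ⋈[a=f] S)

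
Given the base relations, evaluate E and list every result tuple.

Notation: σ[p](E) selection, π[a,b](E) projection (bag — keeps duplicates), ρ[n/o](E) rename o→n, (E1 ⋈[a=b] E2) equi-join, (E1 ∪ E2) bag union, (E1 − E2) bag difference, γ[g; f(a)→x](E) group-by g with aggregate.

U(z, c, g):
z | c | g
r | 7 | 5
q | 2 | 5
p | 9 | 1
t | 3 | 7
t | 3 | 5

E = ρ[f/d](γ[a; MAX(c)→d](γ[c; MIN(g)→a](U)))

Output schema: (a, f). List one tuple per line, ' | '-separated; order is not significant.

Per-node cardinality:
  U → 5
  γ[c; MIN(g)→a](U) → 4
  γ[a; MAX(c)→d](γ[c; MIN(g)→a](U)) → 2
  ρ[f/d](γ[a; MAX(c)→d](γ[c; MIN(g)→a](U))) → 2

== RESULT ==
a | f
1 | 9
5 | 7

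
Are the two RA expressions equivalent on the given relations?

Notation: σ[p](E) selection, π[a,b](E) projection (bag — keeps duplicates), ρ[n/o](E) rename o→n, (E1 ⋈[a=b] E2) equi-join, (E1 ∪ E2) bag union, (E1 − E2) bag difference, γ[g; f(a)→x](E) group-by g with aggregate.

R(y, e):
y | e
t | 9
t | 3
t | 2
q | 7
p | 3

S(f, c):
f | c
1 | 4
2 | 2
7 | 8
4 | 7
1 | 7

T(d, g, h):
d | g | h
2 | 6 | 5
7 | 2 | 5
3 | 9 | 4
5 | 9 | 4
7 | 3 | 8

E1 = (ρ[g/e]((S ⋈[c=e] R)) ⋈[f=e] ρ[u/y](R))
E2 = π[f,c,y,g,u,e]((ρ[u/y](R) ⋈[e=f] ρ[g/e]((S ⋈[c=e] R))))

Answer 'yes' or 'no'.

E1 subexpression sizes:
  S → 5
  R → 5
  (S ⋈[c=e] R) → 3
  ρ[g/e]((S ⋈[c=e] R)) → 3
  R → 5
  ρ[u/y](R) → 5
  (ρ[g/e]((S ⋈[c=e] R)) ⋈[f=e] ρ[u/y](R)) → 1
E2 subexpression sizes:
  R → 5
  ρ[u/y](R) → 5
  S → 5
  R → 5
  (S ⋈[c=e] R) → 3
  ρ[g/e]((S ⋈[c=e] R)) → 3
  (ρ[u/y](R) ⋈[e=f] ρ[g/e]((S ⋈[c=e] R))) → 1
  π[f,c,y,g,u,e]((ρ[u/y](R) ⋈[e=f] ρ[g/e]((S ⋈[c=e] R)))) → 1

E1 and E2 produce the same multiset:
f | c | y | g | u | e
2 | 2 | t | 2 | t | 2

yes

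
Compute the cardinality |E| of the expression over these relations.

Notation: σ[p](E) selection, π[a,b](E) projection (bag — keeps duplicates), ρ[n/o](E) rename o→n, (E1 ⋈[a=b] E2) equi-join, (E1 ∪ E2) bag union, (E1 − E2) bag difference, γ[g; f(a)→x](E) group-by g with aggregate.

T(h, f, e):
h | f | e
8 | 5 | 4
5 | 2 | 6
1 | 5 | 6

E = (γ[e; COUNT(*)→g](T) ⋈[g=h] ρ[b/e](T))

Row counts bottom-up:
  T → 3
  γ[e; COUNT(*)→g](T) → 2
  T → 3
  ρ[b/e](T) → 3
  (γ[e; COUNT(*)→g](T) ⋈[g=h] ρ[b/e](T)) → 1

|E| = 1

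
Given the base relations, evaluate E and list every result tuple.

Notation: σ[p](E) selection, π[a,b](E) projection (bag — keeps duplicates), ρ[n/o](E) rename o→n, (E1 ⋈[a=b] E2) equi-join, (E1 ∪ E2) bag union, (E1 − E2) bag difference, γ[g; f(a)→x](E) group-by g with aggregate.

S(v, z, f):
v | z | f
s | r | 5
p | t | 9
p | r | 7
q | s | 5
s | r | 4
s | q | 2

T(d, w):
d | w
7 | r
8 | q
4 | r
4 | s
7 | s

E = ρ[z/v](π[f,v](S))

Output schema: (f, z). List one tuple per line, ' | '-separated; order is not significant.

Subexpression sizes:
  S → 6
  π[f,v](S) → 6
  ρ[z/v](π[f,v](S)) → 6

== RESULT ==
f | z
2 | s
4 | s
5 | q
5 | s
7 | p
9 | p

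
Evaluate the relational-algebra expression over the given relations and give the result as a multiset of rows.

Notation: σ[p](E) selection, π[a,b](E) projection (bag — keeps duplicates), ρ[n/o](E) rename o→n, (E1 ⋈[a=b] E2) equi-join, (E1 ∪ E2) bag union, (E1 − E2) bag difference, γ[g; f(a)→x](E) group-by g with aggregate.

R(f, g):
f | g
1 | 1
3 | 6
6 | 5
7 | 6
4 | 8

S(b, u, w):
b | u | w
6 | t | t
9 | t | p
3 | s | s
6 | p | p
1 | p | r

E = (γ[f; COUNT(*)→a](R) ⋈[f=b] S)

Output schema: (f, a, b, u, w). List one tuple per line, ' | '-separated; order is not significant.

Row counts bottom-up:
  R → 5
  γ[f; COUNT(*)→a](R) → 5
  S → 5
  (γ[f; COUNT(*)→a](R) ⋈[f=b] S) → 4

== RESULT ==
f | a | b | u | w
1 | 1 | 1 | p | r
3 | 1 | 3 | s | s
6 | 1 | 6 | p | p
6 | 1 | 6 | t | t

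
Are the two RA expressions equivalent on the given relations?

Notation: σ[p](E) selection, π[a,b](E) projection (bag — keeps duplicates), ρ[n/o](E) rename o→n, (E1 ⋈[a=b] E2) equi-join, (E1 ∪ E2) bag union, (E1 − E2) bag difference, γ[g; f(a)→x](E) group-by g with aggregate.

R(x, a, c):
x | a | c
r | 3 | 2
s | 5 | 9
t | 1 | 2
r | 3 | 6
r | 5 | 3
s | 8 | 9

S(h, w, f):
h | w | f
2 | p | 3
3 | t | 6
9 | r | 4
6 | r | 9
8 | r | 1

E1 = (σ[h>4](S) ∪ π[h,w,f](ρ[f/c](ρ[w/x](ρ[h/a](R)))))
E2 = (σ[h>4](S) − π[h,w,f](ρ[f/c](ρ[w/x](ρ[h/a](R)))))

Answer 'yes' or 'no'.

E1 stepwise |·|:
  S → 5
  σ[h>4](S) → 3
  R → 6
  ρ[h/a](R) → 6
  ρ[w/x](ρ[h/a](R)) → 6
  ρ[f/c](ρ[w/x](ρ[h/a](R))) → 6
  π[h,w,f](ρ[f/c](ρ[w/x](ρ[h/a](R)))) → 6
  (σ[h>4](S) ∪ π[h,w,f](ρ[f/c](ρ[w/x](ρ[h/a](R))))) → 9
E2 stepwise |·|:
  S → 5
  σ[h>4](S) → 3
  R → 6
  ρ[h/a](R) → 6
  ρ[w/x](ρ[h/a](R)) → 6
  ρ[f/c](ρ[w/x](ρ[h/a](R))) → 6
  π[h,w,f](ρ[f/c](ρ[w/x](ρ[h/a](R)))) → 6
  (σ[h>4](S) − π[h,w,f](ρ[f/c](ρ[w/x](ρ[h/a](R))))) → 3

E1 result:
h | w | f
1 | t | 2
3 | r | 2
3 | r | 6
5 | r | 3
5 | s | 9
6 | r | 9
8 | r | 1
8 | s | 9
9 | r | 4
E2 result:
h | w | f
6 | r | 9
8 | r | 1
9 | r | 4
Witness: (3, 'r', 6) appears 1× in E1 but 0× in E2.

no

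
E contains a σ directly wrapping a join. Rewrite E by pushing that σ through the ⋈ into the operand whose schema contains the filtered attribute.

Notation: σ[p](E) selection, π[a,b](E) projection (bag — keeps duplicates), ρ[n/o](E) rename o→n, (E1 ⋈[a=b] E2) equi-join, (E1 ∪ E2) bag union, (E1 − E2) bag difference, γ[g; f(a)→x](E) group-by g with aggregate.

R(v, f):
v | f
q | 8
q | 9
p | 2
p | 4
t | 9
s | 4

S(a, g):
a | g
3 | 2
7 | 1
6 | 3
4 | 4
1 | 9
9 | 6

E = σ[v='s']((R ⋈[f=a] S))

σ filters on v, owned by the left side.
E' = (σ[v='s'](R) ⋈[f=a] S)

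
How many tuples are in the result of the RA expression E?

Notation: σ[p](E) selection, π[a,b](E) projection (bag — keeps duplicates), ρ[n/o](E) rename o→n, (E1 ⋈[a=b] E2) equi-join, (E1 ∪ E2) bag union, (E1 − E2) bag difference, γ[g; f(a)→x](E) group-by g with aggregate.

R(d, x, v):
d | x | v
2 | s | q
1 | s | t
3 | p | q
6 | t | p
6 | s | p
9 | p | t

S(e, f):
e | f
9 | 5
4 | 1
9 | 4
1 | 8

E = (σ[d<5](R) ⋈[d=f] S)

Per-node cardinality:
  R → 6
  σ[d<5](R) → 3
  S → 4
  (σ[d<5](R) ⋈[d=f] S) → 1

|E| = 1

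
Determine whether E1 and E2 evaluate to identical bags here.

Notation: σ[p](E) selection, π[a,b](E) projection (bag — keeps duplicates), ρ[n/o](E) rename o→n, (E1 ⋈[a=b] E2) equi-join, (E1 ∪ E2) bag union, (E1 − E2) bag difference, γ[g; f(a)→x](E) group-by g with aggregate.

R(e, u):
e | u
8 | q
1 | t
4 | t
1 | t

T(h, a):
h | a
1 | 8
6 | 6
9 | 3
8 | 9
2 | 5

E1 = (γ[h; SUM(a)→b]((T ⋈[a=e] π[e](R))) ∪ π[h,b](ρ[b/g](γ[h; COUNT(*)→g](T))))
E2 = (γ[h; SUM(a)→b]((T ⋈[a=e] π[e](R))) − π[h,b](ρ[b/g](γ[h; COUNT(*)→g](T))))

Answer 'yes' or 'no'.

E1 subexpression sizes:
  T → 5
  R → 4
  π[e](R) → 4
  (T ⋈[a=e] π[e](R)) → 1
  γ[h; SUM(a)→b]((T ⋈[a=e] π[e](R))) → 1
  T → 5
  γ[h; COUNT(*)→g](T) → 5
  ρ[b/g](γ[h; COUNT(*)→g](T)) → 5
  π[h,b](ρ[b/g](γ[h; COUNT(*)→g](T))) → 5
  (γ[h; SUM(a)→b]((T ⋈[a=e] π[e](R))) ∪ π[h,b](ρ[b/g](γ[h; COUNT(*)→g](T)))) → 6
E2 subexpression sizes:
  T → 5
  R → 4
  π[e](R) → 4
  (T ⋈[a=e] π[e](R)) → 1
  γ[h; SUM(a)→b]((T ⋈[a=e] π[e](R))) → 1
  T → 5
  γ[h; COUNT(*)→g](T) → 5
  ρ[b/g](γ[h; COUNT(*)→g](T)) → 5
  π[h,b](ρ[b/g](γ[h; COUNT(*)→g](T))) → 5
  (γ[h; SUM(a)→b]((T ⋈[a=e] π[e](R))) − π[h,b](ρ[b/g](γ[h; COUNT(*)→g](T)))) → 1

E1 result:
h | b
1 | 1
1 | 8
2 | 1
6 | 1
8 | 1
9 | 1
E2 result:
h | b
1 | 8
Witness: (2, 1) appears 1× in E1 but 0× in E2.

no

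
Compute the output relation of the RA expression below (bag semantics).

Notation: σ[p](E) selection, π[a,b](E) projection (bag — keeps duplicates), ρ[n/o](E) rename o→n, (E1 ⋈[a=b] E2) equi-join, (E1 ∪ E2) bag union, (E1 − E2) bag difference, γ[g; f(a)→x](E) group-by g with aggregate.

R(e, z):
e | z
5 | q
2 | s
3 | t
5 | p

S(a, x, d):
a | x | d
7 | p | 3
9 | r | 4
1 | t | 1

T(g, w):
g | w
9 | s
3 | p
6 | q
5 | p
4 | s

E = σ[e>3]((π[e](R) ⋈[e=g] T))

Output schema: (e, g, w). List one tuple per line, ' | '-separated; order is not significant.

Subexpression sizes:
  R → 4
  π[e](R) → 4
  T → 5
  (π[e](R) ⋈[e=g] T) → 3
  σ[e>3]((π[e](R) ⋈[e=g] T)) → 2

== RESULT ==
e | g | w
5 | 5 | p
5 | 5 | p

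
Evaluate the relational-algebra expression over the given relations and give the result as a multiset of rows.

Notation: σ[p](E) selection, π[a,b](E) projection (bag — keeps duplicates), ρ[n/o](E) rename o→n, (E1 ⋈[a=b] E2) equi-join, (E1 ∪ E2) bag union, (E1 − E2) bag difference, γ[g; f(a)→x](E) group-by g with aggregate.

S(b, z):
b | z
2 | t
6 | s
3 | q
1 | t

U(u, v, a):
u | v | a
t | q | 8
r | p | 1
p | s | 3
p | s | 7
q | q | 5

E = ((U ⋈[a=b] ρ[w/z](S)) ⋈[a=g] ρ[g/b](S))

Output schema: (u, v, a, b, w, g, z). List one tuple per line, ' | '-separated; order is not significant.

Row counts bottom-up:
  U → 5
  S → 4
  ρ[w/z](S) → 4
  (U ⋈[a=b] ρ[w/z](S)) → 2
  S → 4
  ρ[g/b](S) → 4
  ((U ⋈[a=b] ρ[w/z](S)) ⋈[a=g] ρ[g/b](S)) → 2

== RESULT ==
u | v | a | b | w | g | z
p | s | 3 | 3 | q | 3 | q
r | p | 1 | 1 | t | 1 | t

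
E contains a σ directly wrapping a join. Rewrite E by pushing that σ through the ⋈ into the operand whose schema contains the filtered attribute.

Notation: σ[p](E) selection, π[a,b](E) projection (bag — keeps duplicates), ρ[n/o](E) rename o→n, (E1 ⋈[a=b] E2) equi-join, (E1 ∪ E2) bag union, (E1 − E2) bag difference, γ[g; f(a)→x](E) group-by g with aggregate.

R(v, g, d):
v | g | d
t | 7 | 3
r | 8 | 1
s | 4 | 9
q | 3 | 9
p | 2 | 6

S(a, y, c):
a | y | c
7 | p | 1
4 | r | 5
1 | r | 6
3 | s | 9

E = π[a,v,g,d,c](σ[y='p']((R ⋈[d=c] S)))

σ filters on y, owned by the right side.
E' = π[a,v,g,d,c]((R ⋈[d=c] σ[y='p'](S)))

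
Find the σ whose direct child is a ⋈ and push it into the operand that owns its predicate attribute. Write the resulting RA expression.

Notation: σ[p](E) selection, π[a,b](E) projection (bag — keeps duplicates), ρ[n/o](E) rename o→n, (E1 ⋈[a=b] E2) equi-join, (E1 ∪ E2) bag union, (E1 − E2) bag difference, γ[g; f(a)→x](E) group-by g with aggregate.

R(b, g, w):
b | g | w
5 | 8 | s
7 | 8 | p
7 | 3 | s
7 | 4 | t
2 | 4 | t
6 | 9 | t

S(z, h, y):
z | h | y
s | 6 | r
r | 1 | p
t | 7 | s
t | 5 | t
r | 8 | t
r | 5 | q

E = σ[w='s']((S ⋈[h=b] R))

σ filters on w, owned by the right side.
E' = (S ⋈[h=b] σ[w='s'](R))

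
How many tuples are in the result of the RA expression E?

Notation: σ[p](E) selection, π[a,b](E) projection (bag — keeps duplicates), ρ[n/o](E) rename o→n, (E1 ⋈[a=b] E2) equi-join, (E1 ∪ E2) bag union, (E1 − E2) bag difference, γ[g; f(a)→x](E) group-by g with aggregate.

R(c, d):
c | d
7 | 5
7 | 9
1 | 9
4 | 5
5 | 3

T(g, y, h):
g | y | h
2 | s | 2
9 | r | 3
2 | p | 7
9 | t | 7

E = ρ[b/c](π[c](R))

Subexpression sizes:
  R → 5
  π[c](R) → 5
  ρ[b/c](π[c](R)) → 5

|E| = 5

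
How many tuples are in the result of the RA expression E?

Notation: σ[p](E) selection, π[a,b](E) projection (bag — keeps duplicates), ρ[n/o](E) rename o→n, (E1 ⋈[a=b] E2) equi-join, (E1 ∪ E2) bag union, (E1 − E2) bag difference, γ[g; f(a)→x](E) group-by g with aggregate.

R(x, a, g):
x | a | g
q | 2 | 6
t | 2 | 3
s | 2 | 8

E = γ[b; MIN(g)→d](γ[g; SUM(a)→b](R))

Row counts bottom-up:
  R → 3
  γ[g; SUM(a)→b](R) → 3
  γ[b; MIN(g)→d](γ[g; SUM(a)→b](R)) → 1

|E| = 1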